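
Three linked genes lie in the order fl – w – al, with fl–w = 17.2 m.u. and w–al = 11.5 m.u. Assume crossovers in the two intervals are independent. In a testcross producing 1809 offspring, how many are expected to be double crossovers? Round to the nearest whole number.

36

Map distances give recombination frequencies of 0.172 and 0.115 for the two intervals.
With no interference, expected double-crossover frequency = 0.172 × 0.115 = 0.01978.
Expected number = 0.01978 × 1809 = 35.78 ≈ 36.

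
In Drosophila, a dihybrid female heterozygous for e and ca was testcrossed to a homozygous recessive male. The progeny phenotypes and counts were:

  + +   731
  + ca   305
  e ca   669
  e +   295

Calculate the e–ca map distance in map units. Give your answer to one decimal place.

30.0 map units

The two most frequent classes, + + (731) and e ca (669), are the parental types, so the F1 was + + / e ca.
The recombinant classes are + ca and e +: 305 + 295 = 600.
Recombination frequency = 600/2000 = 0.3000 ≈ 30.0%, i.e. 30.0 map units.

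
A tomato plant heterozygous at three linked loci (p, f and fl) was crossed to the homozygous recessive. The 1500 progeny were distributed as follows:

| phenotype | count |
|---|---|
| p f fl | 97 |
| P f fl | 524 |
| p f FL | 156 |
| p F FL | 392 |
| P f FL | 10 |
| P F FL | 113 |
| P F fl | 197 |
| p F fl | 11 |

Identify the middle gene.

The two most frequent reciprocal classes, P f fl and p F FL, are the parental types, so the F1 was P f fl / p F FL.
The two rarest classes, P f FL and p F fl, are the double crossovers. Comparing them with the parentals, only the fl allele has switched, so fl is the middle locus and the order is f – fl – p.

fl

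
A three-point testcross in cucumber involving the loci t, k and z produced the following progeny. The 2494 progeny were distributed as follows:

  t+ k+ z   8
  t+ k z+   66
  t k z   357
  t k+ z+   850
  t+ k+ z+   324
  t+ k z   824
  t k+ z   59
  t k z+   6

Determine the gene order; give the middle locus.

k

The two most frequent reciprocal classes, t+ k z and t k+ z+, are the parental types, so the F1 was t+ k z / t k+ z+.
The two rarest classes, t+ k+ z and t k z+, are the double crossovers. Comparing them with the parentals, only the k allele has switched, so k is the middle locus and the order is t – k – z.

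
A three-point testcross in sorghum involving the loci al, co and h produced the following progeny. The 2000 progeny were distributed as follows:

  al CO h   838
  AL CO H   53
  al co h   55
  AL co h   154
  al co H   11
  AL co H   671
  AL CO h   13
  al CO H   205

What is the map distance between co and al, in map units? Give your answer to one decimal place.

The two most frequent reciprocal classes, al CO h and AL co H, are the parental types, so the F1 was al CO h / AL co H.
The two rarest classes, AL CO h and al co H, are the double crossovers. Comparing them with the parentals, only the al allele has switched, so al is the middle locus and the order is co – al – h.
Crossovers in the co–al interval produce the single-crossover classes al co h and AL CO H (55 + 53 = 108) plus the double crossovers (24).
RF(co–al) = (108 + 24) / 2000 = 132/2000 = 0.0660 → 6.6 map units.

6.6 map units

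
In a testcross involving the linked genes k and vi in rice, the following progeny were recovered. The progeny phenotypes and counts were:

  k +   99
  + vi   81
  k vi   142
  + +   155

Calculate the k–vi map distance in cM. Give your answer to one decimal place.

37.7 cM

The two most frequent classes, + + (155) and k vi (142), are the parental types, so the F1 was + + / k vi.
The recombinant classes are + vi and k +: 81 + 99 = 180.
Recombination frequency = 180/477 = 0.3774 ≈ 37.7%, i.e. 37.7 cM.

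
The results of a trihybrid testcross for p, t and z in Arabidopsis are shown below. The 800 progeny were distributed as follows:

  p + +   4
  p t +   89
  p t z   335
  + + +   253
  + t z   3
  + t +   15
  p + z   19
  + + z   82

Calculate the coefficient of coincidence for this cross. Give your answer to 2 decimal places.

The two most frequent reciprocal classes, p t z and + + +, are the parental types, so the F1 was p t z / + + +.
The two rarest classes, + t z and p + +, are the double crossovers. Comparing them with the parentals, only the p allele has switched, so p is the middle locus and the order is t – p – z.
t–p: (34 + 7)/800 = 0.0512; p–z: (171 + 7)/800 = 0.2225.
Expected DCO frequency = 0.0512 × 0.2225 ≈ 0.01139; observed = 7/800 ≈ 0.00875.
Coefficient of coincidence = 0.00875/0.01139 ≈ 0.77.

0.77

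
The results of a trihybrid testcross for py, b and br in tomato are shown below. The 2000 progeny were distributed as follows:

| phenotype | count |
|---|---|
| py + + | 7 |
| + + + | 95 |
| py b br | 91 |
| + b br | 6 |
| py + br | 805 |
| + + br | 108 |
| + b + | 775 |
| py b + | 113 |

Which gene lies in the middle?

br

The two most frequent reciprocal classes, py + br and + b +, are the parental types, so the F1 was py + br / + b +.
The two rarest classes, py + + and + b br, are the double crossovers. Comparing them with the parentals, only the br allele has switched, so br is the middle locus and the order is py – br – b.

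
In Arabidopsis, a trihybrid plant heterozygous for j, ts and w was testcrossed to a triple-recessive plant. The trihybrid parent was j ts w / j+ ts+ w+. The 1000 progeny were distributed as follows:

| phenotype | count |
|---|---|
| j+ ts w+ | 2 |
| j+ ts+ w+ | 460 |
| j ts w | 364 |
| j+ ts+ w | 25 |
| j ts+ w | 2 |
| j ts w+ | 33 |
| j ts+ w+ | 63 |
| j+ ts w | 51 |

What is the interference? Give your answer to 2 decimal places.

The two rarest classes, j ts+ w and j+ ts w+, are the double crossovers. Comparing them with the parentals, only the ts allele has switched, so ts is the middle locus and the order is w – ts – j.
w–ts: (58 + 4)/1000 = 0.0620; ts–j: (114 + 4)/1000 = 0.1180.
Expected DCO frequency = 0.0620 × 0.1180 ≈ 0.00732; observed = 4/1000 ≈ 0.00400.
Coefficient of coincidence = 0.00400/0.00732 ≈ 0.55; interference = 1 − 0.55 = 0.45.

0.45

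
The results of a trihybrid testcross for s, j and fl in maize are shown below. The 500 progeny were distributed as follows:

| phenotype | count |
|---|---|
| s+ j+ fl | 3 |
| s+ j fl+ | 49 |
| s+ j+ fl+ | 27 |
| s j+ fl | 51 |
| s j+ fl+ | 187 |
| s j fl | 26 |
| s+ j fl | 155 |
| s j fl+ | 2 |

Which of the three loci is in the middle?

j

The two most frequent reciprocal classes, s j+ fl+ and s+ j fl, are the parental types, so the F1 was s j+ fl+ / s+ j fl.
The two rarest classes, s j fl+ and s+ j+ fl, are the double crossovers. Comparing them with the parentals, only the j allele has switched, so j is the middle locus and the order is fl – j – s.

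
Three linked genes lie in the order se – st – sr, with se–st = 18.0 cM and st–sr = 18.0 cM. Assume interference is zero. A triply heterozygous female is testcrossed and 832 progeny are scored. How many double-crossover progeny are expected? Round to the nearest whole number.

27

Map distances give recombination frequencies of 0.180 and 0.180 for the two intervals.
With no interference, expected double-crossover frequency = 0.180 × 0.180 = 0.03240.
Expected number = 0.03240 × 832 = 26.96 ≈ 27.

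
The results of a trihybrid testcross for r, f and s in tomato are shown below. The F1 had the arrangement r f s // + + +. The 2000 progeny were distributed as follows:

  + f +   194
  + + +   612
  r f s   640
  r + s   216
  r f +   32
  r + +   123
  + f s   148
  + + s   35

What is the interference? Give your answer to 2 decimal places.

0.17

The two rarest classes, r f + and + + s, are the double crossovers. Comparing them with the parentals, only the s allele has switched, so s is the middle locus and the order is f – s – r.
f–s: (410 + 67)/2000 = 0.2385; s–r: (271 + 67)/2000 = 0.1690.
Expected DCO frequency = 0.2385 × 0.1690 ≈ 0.04031; observed = 67/2000 ≈ 0.03350.
Coefficient of coincidence = 0.03350/0.04031 ≈ 0.83; interference = 1 − 0.83 = 0.17.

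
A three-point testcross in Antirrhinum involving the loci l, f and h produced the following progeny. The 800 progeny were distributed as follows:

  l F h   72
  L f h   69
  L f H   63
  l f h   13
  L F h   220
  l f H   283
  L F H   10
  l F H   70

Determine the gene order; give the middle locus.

h

The two most frequent reciprocal classes, L F h and l f H, are the parental types, so the F1 was L F h / l f H.
The two rarest classes, L F H and l f h, are the double crossovers. Comparing them with the parentals, only the h allele has switched, so h is the middle locus and the order is l – h – f.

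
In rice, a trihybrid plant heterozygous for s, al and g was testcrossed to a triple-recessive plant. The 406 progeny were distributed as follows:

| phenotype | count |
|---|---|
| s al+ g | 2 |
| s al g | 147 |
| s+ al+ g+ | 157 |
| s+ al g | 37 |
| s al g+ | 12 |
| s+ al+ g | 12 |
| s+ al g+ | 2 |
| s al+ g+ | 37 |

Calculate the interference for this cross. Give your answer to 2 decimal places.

The two most frequent reciprocal classes, s al g and s+ al+ g+, are the parental types, so the F1 was s al g / s+ al+ g+.
The two rarest classes, s al+ g and s+ al g+, are the double crossovers. Comparing them with the parentals, only the al allele has switched, so al is the middle locus and the order is s – al – g.
s–al: (74 + 4)/406 = 0.1921; al–g: (24 + 4)/406 = 0.0690.
Expected DCO frequency = 0.1921 × 0.0690 ≈ 0.01325; observed = 4/406 ≈ 0.00985.
Coefficient of coincidence = 0.00985/0.01325 ≈ 0.74; interference = 1 − 0.74 = 0.26.

0.26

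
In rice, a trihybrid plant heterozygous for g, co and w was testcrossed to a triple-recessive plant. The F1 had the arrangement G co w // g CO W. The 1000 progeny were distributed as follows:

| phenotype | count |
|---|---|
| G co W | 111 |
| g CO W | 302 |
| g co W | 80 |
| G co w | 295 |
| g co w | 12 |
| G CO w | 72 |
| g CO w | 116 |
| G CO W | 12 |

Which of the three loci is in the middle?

The two rarest classes, g co w and G CO W, are the double crossovers. Comparing them with the parentals, only the g allele has switched, so g is the middle locus and the order is w – g – co.

g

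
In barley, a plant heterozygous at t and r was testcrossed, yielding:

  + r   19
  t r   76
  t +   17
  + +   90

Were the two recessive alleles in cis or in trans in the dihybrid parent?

The two most frequent classes are + + (90) and t r (76); these are the parental (non-recombinant) types.
So the F1 carried + + on one chromosome and t r on the other — the recessive alleles are on the same chromosome (cis / coupling).

cis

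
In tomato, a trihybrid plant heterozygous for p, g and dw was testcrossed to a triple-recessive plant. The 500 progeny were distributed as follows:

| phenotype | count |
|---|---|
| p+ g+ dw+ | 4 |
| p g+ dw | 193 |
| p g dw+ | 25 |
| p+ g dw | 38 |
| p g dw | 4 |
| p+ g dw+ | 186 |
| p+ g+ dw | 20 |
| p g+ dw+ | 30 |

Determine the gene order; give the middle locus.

The two most frequent reciprocal classes, p g+ dw and p+ g dw+, are the parental types, so the F1 was p g+ dw / p+ g dw+.
The two rarest classes, p g dw and p+ g+ dw+, are the double crossovers. Comparing them with the parentals, only the g allele has switched, so g is the middle locus and the order is p – g – dw.

g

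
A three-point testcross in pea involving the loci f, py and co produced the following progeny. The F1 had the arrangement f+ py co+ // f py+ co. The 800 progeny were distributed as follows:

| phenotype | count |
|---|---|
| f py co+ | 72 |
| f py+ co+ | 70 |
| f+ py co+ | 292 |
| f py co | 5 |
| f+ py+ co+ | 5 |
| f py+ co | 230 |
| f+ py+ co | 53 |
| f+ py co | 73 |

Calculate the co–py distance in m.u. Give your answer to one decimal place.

The two rarest classes, f+ py+ co+ and f py co, are the double crossovers. Comparing them with the parentals, only the py allele has switched, so py is the middle locus and the order is co – py – f.
Crossovers in the co–py interval produce the single-crossover classes f+ py co and f py+ co+ (73 + 70 = 143) plus the double crossovers (10).
RF(co–py) = (143 + 10) / 800 = 153/800 = 0.1913 → 19.1 m.u.

19.1 m.u.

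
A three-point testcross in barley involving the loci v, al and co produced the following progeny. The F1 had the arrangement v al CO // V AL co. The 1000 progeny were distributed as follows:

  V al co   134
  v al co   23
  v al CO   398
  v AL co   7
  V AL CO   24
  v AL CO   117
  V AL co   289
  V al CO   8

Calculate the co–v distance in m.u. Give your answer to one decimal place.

The two rarest classes, V al CO and v AL co, are the double crossovers. Comparing them with the parentals, only the v allele has switched, so v is the middle locus and the order is al – v – co.
Crossovers in the v–co interval produce the single-crossover classes v al co and V AL CO (23 + 24 = 47) plus the double crossovers (15).
RF(v–co) = (47 + 15) / 1000 = 62/1000 = 0.0620 → 6.2 m.u.

6.2 m.u.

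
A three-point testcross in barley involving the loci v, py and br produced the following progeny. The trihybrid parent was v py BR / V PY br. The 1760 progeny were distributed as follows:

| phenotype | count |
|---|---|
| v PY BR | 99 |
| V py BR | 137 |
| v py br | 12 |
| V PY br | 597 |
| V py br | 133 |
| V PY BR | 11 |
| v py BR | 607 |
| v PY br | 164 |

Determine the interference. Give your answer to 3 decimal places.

The two rarest classes, v py br and V PY BR, are the double crossovers. Comparing them with the parentals, only the br allele has switched, so br is the middle locus and the order is v – br – py.
v–br: (301 + 23)/1760 = 0.1841; br–py: (232 + 23)/1760 = 0.1449.
Expected DCO frequency = 0.1841 × 0.1449 ≈ 0.02668; observed = 23/1760 ≈ 0.01307.
Coefficient of coincidence = 0.01307/0.02668 ≈ 0.490; interference = 1 − 0.490 = 0.510.

0.510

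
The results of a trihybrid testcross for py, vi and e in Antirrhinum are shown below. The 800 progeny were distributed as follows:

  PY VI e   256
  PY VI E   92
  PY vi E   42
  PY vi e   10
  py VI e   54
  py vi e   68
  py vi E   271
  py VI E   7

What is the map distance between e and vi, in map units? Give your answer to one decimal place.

22.1 map units

The two most frequent reciprocal classes, PY VI e and py vi E, are the parental types, so the F1 was PY VI e / py vi E.
The two rarest classes, PY vi e and py VI E, are the double crossovers. Comparing them with the parentals, only the vi allele has switched, so vi is the middle locus and the order is py – vi – e.
Crossovers in the vi–e interval produce the single-crossover classes PY VI E and py vi e (92 + 68 = 160) plus the double crossovers (17).
RF(vi–e) = (160 + 17) / 800 = 177/800 = 0.2213 → 22.1 map units.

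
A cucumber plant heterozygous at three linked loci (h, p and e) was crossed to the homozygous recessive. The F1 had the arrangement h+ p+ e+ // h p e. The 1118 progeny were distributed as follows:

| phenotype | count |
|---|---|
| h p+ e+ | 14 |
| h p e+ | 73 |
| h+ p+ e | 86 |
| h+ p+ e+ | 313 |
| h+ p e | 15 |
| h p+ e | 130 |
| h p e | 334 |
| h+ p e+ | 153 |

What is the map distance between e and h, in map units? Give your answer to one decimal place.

16.8 map units

The two rarest classes, h p+ e+ and h+ p e, are the double crossovers. Comparing them with the parentals, only the h allele has switched, so h is the middle locus and the order is e – h – p.
Crossovers in the e–h interval produce the single-crossover classes h+ p+ e and h p e+ (86 + 73 = 159) plus the double crossovers (29).
RF(e–h) = (159 + 29) / 1118 = 188/1118 = 0.1682 → 16.8 map units.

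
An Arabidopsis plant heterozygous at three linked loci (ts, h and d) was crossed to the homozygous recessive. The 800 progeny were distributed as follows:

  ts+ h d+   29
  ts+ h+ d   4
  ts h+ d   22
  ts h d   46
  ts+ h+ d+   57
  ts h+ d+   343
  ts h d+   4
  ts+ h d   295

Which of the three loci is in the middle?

h

The two most frequent reciprocal classes, ts h+ d+ and ts+ h d, are the parental types, so the F1 was ts h+ d+ / ts+ h d.
The two rarest classes, ts h d+ and ts+ h+ d, are the double crossovers. Comparing them with the parentals, only the h allele has switched, so h is the middle locus and the order is ts – h – d.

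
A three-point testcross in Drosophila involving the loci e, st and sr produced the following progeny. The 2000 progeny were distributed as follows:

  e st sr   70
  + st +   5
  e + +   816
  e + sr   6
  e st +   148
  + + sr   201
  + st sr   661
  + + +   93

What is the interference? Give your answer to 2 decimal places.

0.65

The two most frequent reciprocal classes, e + + and + st sr, are the parental types, so the F1 was e + + / + st sr.
The two rarest classes, e + sr and + st +, are the double crossovers. Comparing them with the parentals, only the sr allele has switched, so sr is the middle locus and the order is st – sr – e.
st–sr: (349 + 11)/2000 = 0.1800; sr–e: (163 + 11)/2000 = 0.0870.
Expected DCO frequency = 0.1800 × 0.0870 ≈ 0.01566; observed = 11/2000 ≈ 0.00550.
Coefficient of coincidence = 0.00550/0.01566 ≈ 0.35; interference = 1 − 0.35 = 0.65.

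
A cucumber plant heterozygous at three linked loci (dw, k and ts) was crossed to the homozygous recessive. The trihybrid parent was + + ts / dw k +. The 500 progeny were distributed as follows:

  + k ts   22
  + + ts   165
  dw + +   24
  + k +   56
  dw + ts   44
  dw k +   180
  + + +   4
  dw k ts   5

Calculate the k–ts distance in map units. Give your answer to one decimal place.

The two rarest classes, + + + and dw k ts, are the double crossovers. Comparing them with the parentals, only the ts allele has switched, so ts is the middle locus and the order is dw – ts – k.
Crossovers in the ts–k interval produce the single-crossover classes + k ts and dw + + (22 + 24 = 46) plus the double crossovers (9).
RF(ts–k) = (46 + 9) / 500 = 55/500 = 0.1100 → 11.0 map units.

11.0 map units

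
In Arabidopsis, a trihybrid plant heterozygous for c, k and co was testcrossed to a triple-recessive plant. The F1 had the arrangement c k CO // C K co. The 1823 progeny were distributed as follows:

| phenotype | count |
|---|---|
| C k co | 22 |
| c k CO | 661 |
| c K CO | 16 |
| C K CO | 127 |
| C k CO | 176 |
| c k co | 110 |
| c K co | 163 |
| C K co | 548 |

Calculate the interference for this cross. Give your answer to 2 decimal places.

0.33

The two rarest classes, c K CO and C k co, are the double crossovers. Comparing them with the parentals, only the k allele has switched, so k is the middle locus and the order is co – k – c.
co–k: (237 + 38)/1823 = 0.1509; k–c: (339 + 38)/1823 = 0.2068.
Expected DCO frequency = 0.1509 × 0.2068 ≈ 0.03121; observed = 38/1823 ≈ 0.02084.
Coefficient of coincidence = 0.02084/0.03121 ≈ 0.67; interference = 1 − 0.67 = 0.33.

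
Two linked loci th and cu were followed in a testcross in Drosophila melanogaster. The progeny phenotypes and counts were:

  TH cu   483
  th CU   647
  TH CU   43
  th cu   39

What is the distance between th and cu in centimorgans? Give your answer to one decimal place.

The two most frequent classes, TH cu (483) and th CU (647), are the parental types, so the F1 was TH cu / th CU.
The recombinant classes are TH CU and th cu: 43 + 39 = 82.
Recombination frequency = 82/1212 = 0.0677 ≈ 6.8%, i.e. 6.8 centimorgans.

6.8 centimorgans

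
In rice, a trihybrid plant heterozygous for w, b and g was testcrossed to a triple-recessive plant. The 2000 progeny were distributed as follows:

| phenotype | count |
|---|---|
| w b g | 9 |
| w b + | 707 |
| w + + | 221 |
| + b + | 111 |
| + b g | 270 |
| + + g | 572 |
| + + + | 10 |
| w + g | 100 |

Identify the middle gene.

The two most frequent reciprocal classes, + + g and w b +, are the parental types, so the F1 was + + g / w b +.
The two rarest classes, + + + and w b g, are the double crossovers. Comparing them with the parentals, only the g allele has switched, so g is the middle locus and the order is b – g – w.

g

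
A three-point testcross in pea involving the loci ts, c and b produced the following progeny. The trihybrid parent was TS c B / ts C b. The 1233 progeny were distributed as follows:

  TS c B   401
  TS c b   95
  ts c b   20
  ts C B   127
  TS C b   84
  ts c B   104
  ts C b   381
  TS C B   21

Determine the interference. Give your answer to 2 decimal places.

The two rarest classes, TS C B and ts c b, are the double crossovers. Comparing them with the parentals, only the c allele has switched, so c is the middle locus and the order is ts – c – b.
ts–c: (188 + 41)/1233 = 0.1857; c–b: (222 + 41)/1233 = 0.2133.
Expected DCO frequency = 0.1857 × 0.2133 ≈ 0.03961; observed = 41/1233 ≈ 0.03325.
Coefficient of coincidence = 0.03325/0.03961 ≈ 0.84; interference = 1 − 0.84 = 0.16.

0.16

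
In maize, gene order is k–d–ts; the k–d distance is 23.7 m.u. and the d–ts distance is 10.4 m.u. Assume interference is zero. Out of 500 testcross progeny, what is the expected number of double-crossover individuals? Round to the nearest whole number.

Map distances give recombination frequencies of 0.237 and 0.104 for the two intervals.
With no interference, expected double-crossover frequency = 0.237 × 0.104 = 0.02465.
Expected number = 0.02465 × 500 = 12.32 ≈ 12.

12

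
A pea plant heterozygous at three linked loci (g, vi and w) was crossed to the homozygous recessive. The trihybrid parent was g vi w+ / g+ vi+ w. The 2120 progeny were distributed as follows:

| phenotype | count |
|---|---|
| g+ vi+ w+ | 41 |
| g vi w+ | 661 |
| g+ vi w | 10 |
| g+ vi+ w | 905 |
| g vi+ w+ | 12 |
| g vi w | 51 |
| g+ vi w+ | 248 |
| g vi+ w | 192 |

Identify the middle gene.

vi

The two rarest classes, g vi+ w+ and g+ vi w, are the double crossovers. Comparing them with the parentals, only the vi allele has switched, so vi is the middle locus and the order is w – vi – g.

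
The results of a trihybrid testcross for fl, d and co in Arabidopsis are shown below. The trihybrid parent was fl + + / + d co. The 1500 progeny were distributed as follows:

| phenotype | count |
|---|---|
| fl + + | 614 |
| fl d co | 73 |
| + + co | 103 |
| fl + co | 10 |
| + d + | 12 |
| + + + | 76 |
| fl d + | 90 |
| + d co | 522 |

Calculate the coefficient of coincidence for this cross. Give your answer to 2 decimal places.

The two rarest classes, fl + co and + d +, are the double crossovers. Comparing them with the parentals, only the co allele has switched, so co is the middle locus and the order is d – co – fl.
d–co: (193 + 22)/1500 = 0.1433; co–fl: (149 + 22)/1500 = 0.1140.
Expected DCO frequency = 0.1433 × 0.1140 ≈ 0.01634; observed = 22/1500 ≈ 0.01467.
Coefficient of coincidence = 0.01467/0.01634 ≈ 0.90.

0.90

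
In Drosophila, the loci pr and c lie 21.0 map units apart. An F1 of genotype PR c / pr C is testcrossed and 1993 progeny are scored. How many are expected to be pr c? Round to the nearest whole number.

209

A map distance of 21.0 map units corresponds to a recombination frequency of 0.210.
The F1 is PR c / pr C, so pr c is a recombinant gamete class with expected frequency r/2 = 0.210/2 = 0.1050.
Expected number = 0.1050 × 1993 = 209.26 ≈ 209.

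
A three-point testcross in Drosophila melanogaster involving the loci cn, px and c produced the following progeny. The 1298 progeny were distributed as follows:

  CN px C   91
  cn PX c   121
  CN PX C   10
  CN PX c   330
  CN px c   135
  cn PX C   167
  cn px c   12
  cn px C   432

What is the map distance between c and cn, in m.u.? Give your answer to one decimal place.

The two most frequent reciprocal classes, CN PX c and cn px C, are the parental types, so the F1 was CN PX c / cn px C.
The two rarest classes, CN PX C and cn px c, are the double crossovers. Comparing them with the parentals, only the c allele has switched, so c is the middle locus and the order is cn – c – px.
Crossovers in the cn–c interval produce the single-crossover classes cn PX c and CN px C (121 + 91 = 212) plus the double crossovers (22).
RF(cn–c) = (212 + 22) / 1298 = 234/1298 = 0.1803 → 18.0 m.u.

18.0 m.u.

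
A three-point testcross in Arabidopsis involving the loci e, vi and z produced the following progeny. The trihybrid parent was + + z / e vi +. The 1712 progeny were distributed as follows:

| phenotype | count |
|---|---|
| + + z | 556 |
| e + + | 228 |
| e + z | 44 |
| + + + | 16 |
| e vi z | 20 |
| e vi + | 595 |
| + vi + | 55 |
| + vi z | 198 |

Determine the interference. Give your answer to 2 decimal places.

0.01

The two rarest classes, + + + and e vi z, are the double crossovers. Comparing them with the parentals, only the z allele has switched, so z is the middle locus and the order is e – z – vi.
e–z: (99 + 36)/1712 = 0.0789; z–vi: (426 + 36)/1712 = 0.2699.
Expected DCO frequency = 0.0789 × 0.2699 ≈ 0.02130; observed = 36/1712 ≈ 0.02103.
Coefficient of coincidence = 0.02103/0.02130 ≈ 0.99; interference = 1 − 0.99 = 0.01.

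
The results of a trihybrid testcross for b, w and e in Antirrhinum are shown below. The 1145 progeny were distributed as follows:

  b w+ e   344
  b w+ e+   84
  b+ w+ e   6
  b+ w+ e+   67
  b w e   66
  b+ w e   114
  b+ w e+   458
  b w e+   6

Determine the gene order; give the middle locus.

b

The two most frequent reciprocal classes, b+ w e+ and b w+ e, are the parental types, so the F1 was b+ w e+ / b w+ e.
The two rarest classes, b w e+ and b+ w+ e, are the double crossovers. Comparing them with the parentals, only the b allele has switched, so b is the middle locus and the order is w – b – e.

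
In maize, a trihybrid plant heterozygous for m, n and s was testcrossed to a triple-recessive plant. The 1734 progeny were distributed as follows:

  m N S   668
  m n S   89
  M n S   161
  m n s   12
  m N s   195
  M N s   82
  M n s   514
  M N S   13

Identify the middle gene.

m

The two most frequent reciprocal classes, m N S and M n s, are the parental types, so the F1 was m N S / M n s.
The two rarest classes, M N S and m n s, are the double crossovers. Comparing them with the parentals, only the m allele has switched, so m is the middle locus and the order is s – m – n.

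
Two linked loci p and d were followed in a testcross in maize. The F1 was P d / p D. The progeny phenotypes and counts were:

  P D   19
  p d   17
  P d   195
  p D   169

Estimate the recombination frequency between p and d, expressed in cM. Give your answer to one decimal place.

9.0 cM

The recombinant classes are P D and p d: 19 + 17 = 36.
Recombination frequency = 36/400 = 0.0900 ≈ 9.0%, i.e. 9.0 cM.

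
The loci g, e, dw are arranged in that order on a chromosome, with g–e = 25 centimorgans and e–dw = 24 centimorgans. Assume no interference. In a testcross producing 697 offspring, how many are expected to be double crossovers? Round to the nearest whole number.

Map distances give recombination frequencies of 0.250 and 0.240 for the two intervals.
With no interference, expected double-crossover frequency = 0.250 × 0.240 = 0.06000.
Expected number = 0.06000 × 697 = 41.82 ≈ 42.

42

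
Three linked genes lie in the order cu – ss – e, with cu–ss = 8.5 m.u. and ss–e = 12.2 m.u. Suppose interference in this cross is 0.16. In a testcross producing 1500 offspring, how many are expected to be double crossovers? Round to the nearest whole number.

13

Map distances give recombination frequencies of 0.085 and 0.122 for the two intervals.
With interference 0.16 (so coincidence = 0.84), expected double-crossover frequency = 0.085 × 0.122 × 0.84 = 0.00871.
Expected number = 0.00871 × 1500 = 13.07 ≈ 13.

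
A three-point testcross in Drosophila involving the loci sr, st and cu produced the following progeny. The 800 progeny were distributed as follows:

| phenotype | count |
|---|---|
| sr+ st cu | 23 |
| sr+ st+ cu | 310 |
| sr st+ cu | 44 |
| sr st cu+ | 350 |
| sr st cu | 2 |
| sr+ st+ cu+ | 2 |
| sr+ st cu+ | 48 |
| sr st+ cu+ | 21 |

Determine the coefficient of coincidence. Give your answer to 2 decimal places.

The two most frequent reciprocal classes, sr+ st+ cu and sr st cu+, are the parental types, so the F1 was sr+ st+ cu / sr st cu+.
The two rarest classes, sr+ st+ cu+ and sr st cu, are the double crossovers. Comparing them with the parentals, only the cu allele has switched, so cu is the middle locus and the order is sr – cu – st.
sr–cu: (92 + 4)/800 = 0.1200; cu–st: (44 + 4)/800 = 0.0600.
Expected DCO frequency = 0.1200 × 0.0600 ≈ 0.00720; observed = 4/800 ≈ 0.00500.
Coefficient of coincidence = 0.00500/0.00720 ≈ 0.69.

0.69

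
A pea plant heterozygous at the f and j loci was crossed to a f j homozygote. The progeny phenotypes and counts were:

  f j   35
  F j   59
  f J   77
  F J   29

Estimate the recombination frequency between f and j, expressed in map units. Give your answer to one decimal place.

The two most frequent classes, F j (59) and f J (77), are the parental types, so the F1 was F j / f J.
The recombinant classes are F J and f j: 29 + 35 = 64.
Recombination frequency = 64/200 = 0.3200 ≈ 32.0%, i.e. 32.0 map units.

32.0 map units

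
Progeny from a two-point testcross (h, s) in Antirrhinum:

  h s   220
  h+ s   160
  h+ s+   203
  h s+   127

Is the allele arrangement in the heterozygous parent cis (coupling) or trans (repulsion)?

The two most frequent classes are h+ s+ (203) and h s (220); these are the parental (non-recombinant) types.
So the F1 carried h+ s+ on one chromosome and h s on the other — the recessive alleles are on the same chromosome (cis / coupling).

cis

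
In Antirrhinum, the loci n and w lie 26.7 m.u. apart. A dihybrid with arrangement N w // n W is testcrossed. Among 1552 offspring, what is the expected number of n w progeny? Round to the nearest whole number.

A map distance of 26.7 m.u. corresponds to a recombination frequency of 0.267.
The F1 is N w / n W, so n w is a recombinant gamete class with expected frequency r/2 = 0.267/2 = 0.1335.
Expected number = 0.1335 × 1552 = 207.19 ≈ 207.

207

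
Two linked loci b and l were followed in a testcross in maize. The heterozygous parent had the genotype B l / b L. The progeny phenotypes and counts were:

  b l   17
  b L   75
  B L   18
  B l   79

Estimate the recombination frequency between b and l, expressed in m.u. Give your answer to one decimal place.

The recombinant classes are B L and b l: 18 + 17 = 35.
Recombination frequency = 35/189 = 0.1852 ≈ 18.5%, i.e. 18.5 m.u.

18.5 m.u.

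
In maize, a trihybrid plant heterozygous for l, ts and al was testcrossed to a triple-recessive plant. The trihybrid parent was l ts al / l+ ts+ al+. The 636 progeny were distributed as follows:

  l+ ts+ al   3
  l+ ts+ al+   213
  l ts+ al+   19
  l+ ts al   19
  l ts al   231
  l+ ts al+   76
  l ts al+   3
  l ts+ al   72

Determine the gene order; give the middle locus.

al

The two rarest classes, l ts al+ and l+ ts+ al, are the double crossovers. Comparing them with the parentals, only the al allele has switched, so al is the middle locus and the order is ts – al – l.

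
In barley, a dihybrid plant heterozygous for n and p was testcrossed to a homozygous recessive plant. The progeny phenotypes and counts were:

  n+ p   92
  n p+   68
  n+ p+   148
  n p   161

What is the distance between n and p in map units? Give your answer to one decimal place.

34.1 map units

The two most frequent classes, n+ p+ (148) and n p (161), are the parental types, so the F1 was n+ p+ / n p.
The recombinant classes are n+ p and n p+: 92 + 68 = 160.
Recombination frequency = 160/469 = 0.3412 ≈ 34.1%, i.e. 34.1 map units.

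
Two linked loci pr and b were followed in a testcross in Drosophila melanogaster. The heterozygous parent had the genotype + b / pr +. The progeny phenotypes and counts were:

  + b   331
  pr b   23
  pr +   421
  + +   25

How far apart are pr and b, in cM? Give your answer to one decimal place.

The recombinant classes are + + and pr b: 25 + 23 = 48.
Recombination frequency = 48/800 = 0.0600 ≈ 6.0%, i.e. 6.0 cM.

6.0 cM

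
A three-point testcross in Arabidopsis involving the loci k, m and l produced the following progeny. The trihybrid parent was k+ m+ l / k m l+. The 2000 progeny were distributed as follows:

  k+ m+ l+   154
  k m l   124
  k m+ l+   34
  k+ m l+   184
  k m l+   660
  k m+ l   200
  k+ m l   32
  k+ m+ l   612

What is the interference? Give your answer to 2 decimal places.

The two rarest classes, k+ m l and k m+ l+, are the double crossovers. Comparing them with the parentals, only the m allele has switched, so m is the middle locus and the order is l – m – k.
l–m: (278 + 66)/2000 = 0.1720; m–k: (384 + 66)/2000 = 0.2250.
Expected DCO frequency = 0.1720 × 0.2250 ≈ 0.03870; observed = 66/2000 ≈ 0.03300.
Coefficient of coincidence = 0.03300/0.03870 ≈ 0.85; interference = 1 − 0.85 = 0.15.

0.15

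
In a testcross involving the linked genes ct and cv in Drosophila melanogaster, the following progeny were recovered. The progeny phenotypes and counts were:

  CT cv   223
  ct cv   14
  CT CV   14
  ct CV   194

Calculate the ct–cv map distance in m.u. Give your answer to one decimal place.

6.3 m.u.

The two most frequent classes, CT cv (223) and ct CV (194), are the parental types, so the F1 was CT cv / ct CV.
The recombinant classes are CT CV and ct cv: 14 + 14 = 28.
Recombination frequency = 28/445 = 0.0629 ≈ 6.3%, i.e. 6.3 m.u.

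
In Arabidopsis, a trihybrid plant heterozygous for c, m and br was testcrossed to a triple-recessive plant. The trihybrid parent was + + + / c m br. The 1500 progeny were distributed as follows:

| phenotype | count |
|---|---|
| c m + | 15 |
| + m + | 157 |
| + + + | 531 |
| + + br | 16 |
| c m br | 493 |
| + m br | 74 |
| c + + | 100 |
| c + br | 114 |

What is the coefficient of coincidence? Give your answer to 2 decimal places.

The two rarest classes, + + br and c m +, are the double crossovers. Comparing them with the parentals, only the br allele has switched, so br is the middle locus and the order is m – br – c.
m–br: (271 + 31)/1500 = 0.2013; br–c: (174 + 31)/1500 = 0.1367.
Expected DCO frequency = 0.2013 × 0.1367 ≈ 0.02752; observed = 31/1500 ≈ 0.02067.
Coefficient of coincidence = 0.02067/0.02752 ≈ 0.75.

0.75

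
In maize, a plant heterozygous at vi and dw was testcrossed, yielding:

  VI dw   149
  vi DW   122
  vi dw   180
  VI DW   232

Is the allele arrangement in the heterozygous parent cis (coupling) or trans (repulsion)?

The two most frequent classes are VI DW (232) and vi dw (180); these are the parental (non-recombinant) types.
So the F1 carried VI DW on one chromosome and vi dw on the other — the recessive alleles are on the same chromosome (cis / coupling).

cis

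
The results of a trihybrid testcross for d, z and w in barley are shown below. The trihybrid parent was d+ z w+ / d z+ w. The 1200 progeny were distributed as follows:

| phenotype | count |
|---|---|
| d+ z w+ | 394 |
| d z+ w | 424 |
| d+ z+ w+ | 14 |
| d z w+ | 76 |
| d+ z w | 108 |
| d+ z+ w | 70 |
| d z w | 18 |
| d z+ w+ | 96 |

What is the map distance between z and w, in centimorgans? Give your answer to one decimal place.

19.7 centimorgans

The two rarest classes, d+ z+ w+ and d z w, are the double crossovers. Comparing them with the parentals, only the z allele has switched, so z is the middle locus and the order is d – z – w.
Crossovers in the z–w interval produce the single-crossover classes d+ z w and d z+ w+ (108 + 96 = 204) plus the double crossovers (32).
RF(z–w) = (204 + 32) / 1200 = 236/1200 = 0.1967 → 19.7 centimorgans.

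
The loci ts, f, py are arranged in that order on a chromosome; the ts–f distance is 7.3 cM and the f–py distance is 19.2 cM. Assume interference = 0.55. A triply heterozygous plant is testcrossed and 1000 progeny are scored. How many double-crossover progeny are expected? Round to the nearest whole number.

Map distances give recombination frequencies of 0.073 and 0.192 for the two intervals.
With interference 0.55 (so coincidence = 0.45), expected double-crossover frequency = 0.073 × 0.192 × 0.45 = 0.00631.
Expected number = 0.00631 × 1000 = 6.31 ≈ 6.

6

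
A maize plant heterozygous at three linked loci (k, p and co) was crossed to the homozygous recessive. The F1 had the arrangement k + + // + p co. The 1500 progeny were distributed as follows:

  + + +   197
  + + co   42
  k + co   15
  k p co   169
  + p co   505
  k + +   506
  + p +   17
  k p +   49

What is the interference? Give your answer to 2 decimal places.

0.02

The two rarest classes, k + co and + p +, are the double crossovers. Comparing them with the parentals, only the co allele has switched, so co is the middle locus and the order is p – co – k.
p–co: (91 + 32)/1500 = 0.0820; co–k: (366 + 32)/1500 = 0.2653.
Expected DCO frequency = 0.0820 × 0.2653 ≈ 0.02175; observed = 32/1500 ≈ 0.02133.
Coefficient of coincidence = 0.02133/0.02175 ≈ 0.98; interference = 1 − 0.98 = 0.02.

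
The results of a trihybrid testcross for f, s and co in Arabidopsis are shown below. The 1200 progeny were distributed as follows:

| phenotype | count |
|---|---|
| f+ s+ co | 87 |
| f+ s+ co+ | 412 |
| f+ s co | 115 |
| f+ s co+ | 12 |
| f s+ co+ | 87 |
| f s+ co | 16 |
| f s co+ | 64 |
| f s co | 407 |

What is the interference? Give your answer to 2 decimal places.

0.18

The two most frequent reciprocal classes, f+ s+ co+ and f s co, are the parental types, so the F1 was f+ s+ co+ / f s co.
The two rarest classes, f+ s co+ and f s+ co, are the double crossovers. Comparing them with the parentals, only the s allele has switched, so s is the middle locus and the order is co – s – f.
co–s: (151 + 28)/1200 = 0.1492; s–f: (202 + 28)/1200 = 0.1917.
Expected DCO frequency = 0.1492 × 0.1917 ≈ 0.02860; observed = 28/1200 ≈ 0.02333.
Coefficient of coincidence = 0.02333/0.02860 ≈ 0.82; interference = 1 − 0.82 = 0.18.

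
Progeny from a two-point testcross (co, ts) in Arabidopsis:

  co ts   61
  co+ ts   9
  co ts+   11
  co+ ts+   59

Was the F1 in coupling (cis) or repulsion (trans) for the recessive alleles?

cis

The two most frequent classes are co+ ts+ (59) and co ts (61); these are the parental (non-recombinant) types.
So the F1 carried co+ ts+ on one chromosome and co ts on the other — the recessive alleles are on the same chromosome (cis / coupling).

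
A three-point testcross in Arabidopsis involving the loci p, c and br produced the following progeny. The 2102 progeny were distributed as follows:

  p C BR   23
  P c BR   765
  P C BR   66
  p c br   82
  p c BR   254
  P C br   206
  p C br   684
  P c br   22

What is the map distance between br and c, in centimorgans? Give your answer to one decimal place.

9.2 centimorgans

The two most frequent reciprocal classes, P c BR and p C br, are the parental types, so the F1 was P c BR / p C br.
The two rarest classes, P c br and p C BR, are the double crossovers. Comparing them with the parentals, only the br allele has switched, so br is the middle locus and the order is c – br – p.
Crossovers in the c–br interval produce the single-crossover classes P C BR and p c br (66 + 82 = 148) plus the double crossovers (45).
RF(c–br) = (148 + 45) / 2102 = 193/2102 = 0.0918 → 9.2 centimorgans.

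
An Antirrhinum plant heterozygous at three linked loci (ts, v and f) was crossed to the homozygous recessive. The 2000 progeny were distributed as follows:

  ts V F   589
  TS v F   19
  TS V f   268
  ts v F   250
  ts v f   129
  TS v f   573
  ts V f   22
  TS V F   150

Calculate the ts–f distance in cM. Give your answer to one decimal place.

16.0 cM

The two most frequent reciprocal classes, TS v f and ts V F, are the parental types, so the F1 was TS v f / ts V F.
The two rarest classes, TS v F and ts V f, are the double crossovers. Comparing them with the parentals, only the f allele has switched, so f is the middle locus and the order is ts – f – v.
Crossovers in the ts–f interval produce the single-crossover classes ts v f and TS V F (129 + 150 = 279) plus the double crossovers (41).
RF(ts–f) = (279 + 41) / 2000 = 320/2000 = 0.1600 → 16.0 cM.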